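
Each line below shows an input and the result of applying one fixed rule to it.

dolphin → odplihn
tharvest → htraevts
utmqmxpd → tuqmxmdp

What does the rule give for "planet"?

What's happening: swap each adjacent pair of characters (1↔2, 3↔4, ...).
So "planet" becomes "lpnate".

lpnate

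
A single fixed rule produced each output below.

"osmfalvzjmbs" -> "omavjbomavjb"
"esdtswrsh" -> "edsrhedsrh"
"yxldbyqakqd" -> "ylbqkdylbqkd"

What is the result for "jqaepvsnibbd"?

japsibjapsib

The pattern: keep every other character starting from the first (positions 1st, 3rd, 5th, ...), then write the whole string twice.
Applying both steps to "jqaepvsnibbd": "japsib", then "japsibjapsib".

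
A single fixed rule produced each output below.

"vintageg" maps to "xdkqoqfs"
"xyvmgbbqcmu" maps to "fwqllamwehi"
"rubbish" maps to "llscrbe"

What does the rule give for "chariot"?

In each case the input is transformed by: move the first 2 characters to the end (rotate left by 2), then shift every letter 10 places forward in the alphabet (wrapping around).
"chariot" → "ariotch" → "kbsydmr".

kbsydmr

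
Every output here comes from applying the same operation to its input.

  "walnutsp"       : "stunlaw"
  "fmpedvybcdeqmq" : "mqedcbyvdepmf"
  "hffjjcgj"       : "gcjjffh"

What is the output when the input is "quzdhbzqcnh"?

The transformation: reverse the string, then delete the first character.
For "quzdhbzqcnh", step one produces "hncqzbhdzuq"; step two turns that into "ncqzbhdzuq".

ncqzbhdzuq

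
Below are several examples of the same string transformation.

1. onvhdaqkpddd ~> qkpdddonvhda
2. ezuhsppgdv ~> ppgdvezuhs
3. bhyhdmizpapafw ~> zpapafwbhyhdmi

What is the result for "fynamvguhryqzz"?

uhryqzzfynamvg

The rule is to swap the front and back halves of the string.
Applying that to "fynamvguhryqzz" gives "uhryqzzfynamvg".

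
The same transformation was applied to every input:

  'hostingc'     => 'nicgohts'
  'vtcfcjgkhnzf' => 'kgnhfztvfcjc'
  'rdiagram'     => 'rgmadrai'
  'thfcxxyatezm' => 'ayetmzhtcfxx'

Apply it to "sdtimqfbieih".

bfeihidsitqm

Each output is the input with this applied: swap each adjacent pair of characters (1↔2, 3↔4, ...), then swap the front and back halves of the string.
Working it through for "sdtimqfbieih": intermediate "dsitqmbfeihi", final "bfeihidsitqm".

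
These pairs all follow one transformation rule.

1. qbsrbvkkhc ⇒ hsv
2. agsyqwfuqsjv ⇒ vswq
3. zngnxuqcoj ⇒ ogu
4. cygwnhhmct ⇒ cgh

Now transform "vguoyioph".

Each output is the input with this applied: keep one character in every 3, starting at position 3 (positions 3rd, 6th, 9th, ...), then move the last character to the front.
"vguoyioph" → "hui".

hui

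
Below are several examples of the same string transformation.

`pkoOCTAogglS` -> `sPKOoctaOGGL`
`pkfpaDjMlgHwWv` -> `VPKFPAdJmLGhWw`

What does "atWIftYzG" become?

gATwiFTyZ

The transformation: flip the case of every letter, then move the last character to the front.
For "atWIftYzG", step one produces "ATwiFTyZg"; step two turns that into "gATwiFTyZ".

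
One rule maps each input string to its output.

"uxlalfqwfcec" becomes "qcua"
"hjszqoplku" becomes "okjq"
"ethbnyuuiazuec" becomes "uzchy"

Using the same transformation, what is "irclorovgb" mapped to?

rgro

Each output is the input with this applied: swap the front and back halves of the string, then keep one character in every 3, starting at position 1 (positions 1st, 4th, 7th, ...).
For "irclorovgb", step one produces "rovgbirclo"; step two turns that into "rgro".
(Check on "ethbnyuuiazuec": → "uiazuecethbnyu" → "uzchy" ✓)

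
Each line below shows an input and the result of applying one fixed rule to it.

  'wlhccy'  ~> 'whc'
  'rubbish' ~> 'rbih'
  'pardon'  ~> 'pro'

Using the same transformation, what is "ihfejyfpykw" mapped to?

ifjfyw

What's happening: keep every other character starting from the first (positions 1st, 3rd, 5th, ...).
For "ihfejyfpykw" the result is "ifjfyw".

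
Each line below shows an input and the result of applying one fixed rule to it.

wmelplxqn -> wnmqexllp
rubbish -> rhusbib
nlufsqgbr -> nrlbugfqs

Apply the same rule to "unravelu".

The pattern: take characters alternately from the front and the back (1st, last, 2nd, 2nd-last, ...).
Doing the same to "unravelu": "uunlreav".

uunlreav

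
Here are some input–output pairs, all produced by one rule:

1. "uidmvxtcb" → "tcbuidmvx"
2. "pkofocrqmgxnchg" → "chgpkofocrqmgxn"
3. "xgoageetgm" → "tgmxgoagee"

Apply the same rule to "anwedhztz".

ztzanwedh

Each output is the input with this applied: move the last 3 characters to the front (rotate right by 3).
Doing the same to "anwedhztz": "ztzanwedh".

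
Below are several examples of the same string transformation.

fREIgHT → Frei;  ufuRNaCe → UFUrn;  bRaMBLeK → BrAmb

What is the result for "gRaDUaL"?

GrAd

The pattern: delete the last 3 characters, then flip the case of every letter.
Doing the same to "gRaDUaL": "GrAd".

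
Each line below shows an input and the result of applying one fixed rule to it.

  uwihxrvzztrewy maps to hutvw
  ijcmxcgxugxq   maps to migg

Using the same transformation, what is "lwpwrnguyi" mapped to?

wlig

In each case the input is transformed by: keep one character in every 3, starting at position 1 (positions 1st, 4th, 7th, ...), then swap each adjacent pair of characters (1↔2, 3↔4, ...).
Starting from "lwpwrnguyi": after the first operation, "lwgi"; after the second, "wlig".
(Check on "uwihxrvzztrewy": → "uhvtw" → "hutvw" ✓)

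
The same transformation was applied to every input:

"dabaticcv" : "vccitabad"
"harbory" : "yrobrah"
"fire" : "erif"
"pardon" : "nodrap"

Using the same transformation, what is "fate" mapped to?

Looking at the pairs, the operation is to reverse the string.
Applying that to "fate" gives "etaf".

etaf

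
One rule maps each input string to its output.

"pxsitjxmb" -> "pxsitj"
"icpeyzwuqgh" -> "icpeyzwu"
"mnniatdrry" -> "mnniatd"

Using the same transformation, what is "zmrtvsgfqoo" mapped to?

zmrtvsgf

The transformation: delete the last 3 characters.
Doing the same to "zmrtvsgfqoo": "zmrtvsgf".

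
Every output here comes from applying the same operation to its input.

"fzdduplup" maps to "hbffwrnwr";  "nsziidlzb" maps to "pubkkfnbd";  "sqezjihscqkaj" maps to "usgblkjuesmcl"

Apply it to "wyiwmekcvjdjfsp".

yakyogmexlflhur

In each case the input is transformed by: shift every letter 2 places forward in the alphabet (wrapping around).
Doing the same to "wyiwmekcvjdjfsp": "yakyogmexlflhur".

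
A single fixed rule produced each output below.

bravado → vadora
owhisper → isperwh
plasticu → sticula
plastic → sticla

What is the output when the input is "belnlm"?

nlmel

The rule is to delete the first character, then move the first 2 characters to the end (rotate left by 2).
So "belnlm" becomes "nlmel".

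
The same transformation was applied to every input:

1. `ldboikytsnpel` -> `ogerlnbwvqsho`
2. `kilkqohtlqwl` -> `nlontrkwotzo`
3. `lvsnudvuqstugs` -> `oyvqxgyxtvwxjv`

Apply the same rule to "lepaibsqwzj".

ohsdlevtzcm

The pattern: shift every letter 3 places forward in the alphabet (wrapping around).
Doing the same to "lepaibsqwzj": "ohsdlevtzcm".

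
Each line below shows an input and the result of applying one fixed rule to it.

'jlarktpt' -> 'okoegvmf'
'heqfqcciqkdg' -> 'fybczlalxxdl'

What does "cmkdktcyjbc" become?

Looking at the pairs, the operation is to move the last 3 characters to the front (rotate right by 3), then shift every letter 5 places backward in the alphabet (wrapping around).
On "cmkdktcyjbc": the first step gives "jbccmkdktcy", and the second then gives "ewxxhfyfoxt".

ewxxhfyfoxt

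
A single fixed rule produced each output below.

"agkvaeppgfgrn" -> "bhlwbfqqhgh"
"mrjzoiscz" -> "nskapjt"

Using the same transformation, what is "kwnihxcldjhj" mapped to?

In each case the input is transformed by: shift every letter 1 place forward in the alphabet (wrapping around), then delete the last 2 characters.
Starting from "kwnihxcldjhj": after the first operation, "lxojiydmekik"; after the second, "lxojiydmek".

lxojiydmek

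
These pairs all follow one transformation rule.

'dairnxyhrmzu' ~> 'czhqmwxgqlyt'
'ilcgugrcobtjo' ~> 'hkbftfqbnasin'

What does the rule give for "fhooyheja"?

Each output is the input with this applied: shift every letter 1 place backward in the alphabet (wrapping around).
So "fhooyheja" becomes "egnnxgdiz".

egnnxgdiz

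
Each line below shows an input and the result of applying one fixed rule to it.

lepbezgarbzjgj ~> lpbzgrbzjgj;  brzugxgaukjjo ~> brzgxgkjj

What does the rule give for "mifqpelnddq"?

mfqplnddq

What's happening: remove every vowel.
On "mifqpelnddq" that produces "mfqplnddq".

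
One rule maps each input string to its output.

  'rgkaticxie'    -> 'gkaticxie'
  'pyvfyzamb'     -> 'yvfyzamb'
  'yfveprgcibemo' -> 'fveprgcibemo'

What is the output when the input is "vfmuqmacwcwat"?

Rule — delete the first character.
Doing the same to "vfmuqmacwcwat": "fmuqmacwcwat".

fmuqmacwcwat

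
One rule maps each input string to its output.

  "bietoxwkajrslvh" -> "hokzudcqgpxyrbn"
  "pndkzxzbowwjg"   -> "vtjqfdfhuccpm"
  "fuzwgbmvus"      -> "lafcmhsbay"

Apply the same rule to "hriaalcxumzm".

What's happening: shift every letter 6 places forward in the alphabet (wrapping around).
So "hriaalcxumzm" becomes "nxoggridasfs".

nxoggridasfs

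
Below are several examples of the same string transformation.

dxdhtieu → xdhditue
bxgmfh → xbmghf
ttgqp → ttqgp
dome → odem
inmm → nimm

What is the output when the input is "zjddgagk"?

What's happening: swap each adjacent pair of characters (1↔2, 3↔4, ...).
Doing the same to "zjddgagk": "jzddagkg".

jzddagkg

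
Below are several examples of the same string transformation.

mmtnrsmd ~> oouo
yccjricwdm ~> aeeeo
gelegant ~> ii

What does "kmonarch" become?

The rule is to shift every letter 2 places forward in the alphabet (wrapping around), then keep only the vowels.
Working it through for "kmonarch": intermediate "moqpctej", final "oe".
(Check on "gelegant": → "igngicpv" → "ii" ✓)

oe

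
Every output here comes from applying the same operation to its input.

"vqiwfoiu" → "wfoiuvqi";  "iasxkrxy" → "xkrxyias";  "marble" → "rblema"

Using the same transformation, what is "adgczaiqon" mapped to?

zaiqonadgc

The rule is to swap the front and back halves of the string, then move the last character to the front.
For "adgczaiqon", step one produces "aiqonadgcz"; step two turns that into "zaiqonadgc".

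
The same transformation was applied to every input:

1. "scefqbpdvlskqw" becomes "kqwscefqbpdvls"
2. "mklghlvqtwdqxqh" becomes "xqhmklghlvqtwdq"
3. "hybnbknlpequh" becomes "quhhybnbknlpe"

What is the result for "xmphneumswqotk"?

What's happening: move the last 3 characters to the front (rotate right by 3).
Applying that to "xmphneumswqotk" gives "otkxmphneumswq".

otkxmphneumswq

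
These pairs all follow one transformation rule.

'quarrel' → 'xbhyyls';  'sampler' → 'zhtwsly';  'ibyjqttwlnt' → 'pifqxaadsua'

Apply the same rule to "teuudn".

albbku

What's happening: shift every letter 7 places forward in the alphabet (wrapping around).
"teuudn" → "albbku".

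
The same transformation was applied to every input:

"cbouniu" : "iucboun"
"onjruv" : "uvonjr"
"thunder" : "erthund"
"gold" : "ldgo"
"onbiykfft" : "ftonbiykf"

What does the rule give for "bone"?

nebo

In each case the input is transformed by: move the last 2 characters to the front (rotate right by 2).
So "bone" becomes "nebo".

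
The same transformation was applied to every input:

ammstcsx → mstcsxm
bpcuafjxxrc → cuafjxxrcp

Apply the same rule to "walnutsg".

lnutsga

The transformation: delete the first character, then move the first character to the end.
On "walnutsg": the first step gives "alnutsg", and the second then gives "lnutsga".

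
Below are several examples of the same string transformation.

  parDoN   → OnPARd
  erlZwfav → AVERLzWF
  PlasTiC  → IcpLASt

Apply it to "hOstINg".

The pattern: move the last 2 characters to the front (rotate right by 2), then flip the case of every letter.
Working it through for "hOstINg": intermediate "NghOstI", final "nGHoSTi".

nGHoSTi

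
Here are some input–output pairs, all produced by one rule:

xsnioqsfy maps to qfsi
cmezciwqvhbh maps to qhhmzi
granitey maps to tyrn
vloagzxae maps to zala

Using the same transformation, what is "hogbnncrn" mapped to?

nrob

The rule is to keep every other character starting from the second (positions 2nd, 4th, 6th, ...), then swap the front and back halves of the string.
On "hogbnncrn": the first step gives "obnr", and the second then gives "nrob".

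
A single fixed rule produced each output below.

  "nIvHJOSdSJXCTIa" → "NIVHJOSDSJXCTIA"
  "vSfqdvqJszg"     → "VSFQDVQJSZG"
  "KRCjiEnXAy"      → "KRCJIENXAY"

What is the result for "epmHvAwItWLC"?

EPMHVAWITWLC

The pattern: convert every letter to uppercase.
So "epmHvAwItWLC" becomes "EPMHVAWITWLC".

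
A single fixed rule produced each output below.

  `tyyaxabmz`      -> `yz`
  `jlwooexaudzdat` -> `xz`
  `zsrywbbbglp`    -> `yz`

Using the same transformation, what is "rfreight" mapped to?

Looking at the pairs, the operation is to sort the characters into alphabetical order, then keep only the last 2 characters.
On "rfreight": the first step gives "efghirrt", and the second then gives "rt".

rt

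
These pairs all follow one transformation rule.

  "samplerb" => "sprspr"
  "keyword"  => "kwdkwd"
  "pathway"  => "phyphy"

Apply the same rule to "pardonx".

The rule is to keep one character in every 3, starting at position 1 (positions 1st, 4th, 7th, ...), then write the whole string twice.
"pardonx" → "pdx" → "pdxpdx".
(Check on "samplerb": → "spr" → "sprspr" ✓)

pdxpdx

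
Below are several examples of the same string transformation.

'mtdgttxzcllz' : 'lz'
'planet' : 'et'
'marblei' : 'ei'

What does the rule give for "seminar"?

ar

In each case the input is transformed by: keep only the last 2 characters.
Doing the same to "seminar": "ar".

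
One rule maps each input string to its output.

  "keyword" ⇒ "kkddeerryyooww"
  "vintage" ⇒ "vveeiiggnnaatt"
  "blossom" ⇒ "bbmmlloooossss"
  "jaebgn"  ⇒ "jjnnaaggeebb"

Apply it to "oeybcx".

Looking at the pairs, the operation is to take characters alternately from the front and the back (1st, last, 2nd, 2nd-last, ...), then double every character.
Working it through for "oeybcx": intermediate "oxecyb", final "ooxxeeccyybb".

ooxxeeccyybb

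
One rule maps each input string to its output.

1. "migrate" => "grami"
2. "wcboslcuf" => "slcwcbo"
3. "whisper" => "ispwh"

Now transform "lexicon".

xicle

The pattern: delete the last 2 characters, then move the last 3 characters to the front (rotate right by 3).
Doing the same to "lexicon": "xicle".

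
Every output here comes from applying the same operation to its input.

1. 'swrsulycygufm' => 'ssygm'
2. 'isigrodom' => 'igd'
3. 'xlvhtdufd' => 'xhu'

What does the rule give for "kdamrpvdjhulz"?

kmvhz

The transformation: keep one character in every 3, starting at position 1 (positions 1st, 4th, 7th, ...).
"kdamrpvdjhulz" → "kmvhz".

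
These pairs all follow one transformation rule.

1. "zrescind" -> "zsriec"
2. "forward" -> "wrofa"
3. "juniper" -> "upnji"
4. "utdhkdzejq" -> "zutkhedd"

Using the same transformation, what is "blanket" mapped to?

The rule is to delete the last 2 characters, then sort the characters into reverse alphabetical order.
Starting from "blanket": after the first operation, "blank"; after the second, "nlkba".

nlkba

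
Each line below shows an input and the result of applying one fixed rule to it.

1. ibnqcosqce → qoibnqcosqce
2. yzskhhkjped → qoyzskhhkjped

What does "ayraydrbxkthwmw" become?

The rule is to prepend "qo".
For "ayraydrbxkthwmw" the result is "qoayraydrbxkthwmw".

qoayraydrbxkthwmw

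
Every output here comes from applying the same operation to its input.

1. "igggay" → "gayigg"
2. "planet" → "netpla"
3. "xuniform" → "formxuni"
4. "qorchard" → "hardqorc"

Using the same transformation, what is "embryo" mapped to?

ryoemb

The rule is to swap the front and back halves of the string.
Doing the same to "embryo": "ryoemb".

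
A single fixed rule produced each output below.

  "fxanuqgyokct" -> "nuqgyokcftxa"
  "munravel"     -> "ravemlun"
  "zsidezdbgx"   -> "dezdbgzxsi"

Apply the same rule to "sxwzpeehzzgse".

Looking at the pairs, the operation is to swap the first and last characters, then move the first 3 characters to the end (rotate left by 3).
For "sxwzpeehzzgse", step one produces "exwzpeehzzgss"; step two turns that into "zpeehzzgssexw".

zpeehzzgssexw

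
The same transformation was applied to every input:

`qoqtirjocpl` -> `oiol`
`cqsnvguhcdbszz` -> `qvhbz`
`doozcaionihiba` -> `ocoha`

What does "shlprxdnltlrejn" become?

hrnlj

The transformation: keep one character in every 3, starting at position 2 (positions 2nd, 5th, 8th, ...).
So "shlprxdnltlrejn" becomes "hrnlj".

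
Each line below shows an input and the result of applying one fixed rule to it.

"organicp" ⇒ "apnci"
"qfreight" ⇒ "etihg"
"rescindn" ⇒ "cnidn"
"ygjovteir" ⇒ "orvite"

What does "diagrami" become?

girma

The pattern: delete the first 3 characters, then take characters alternately from the front and the back (1st, last, 2nd, 2nd-last, ...).
Applying both steps to "diagrami": "grami", then "girma".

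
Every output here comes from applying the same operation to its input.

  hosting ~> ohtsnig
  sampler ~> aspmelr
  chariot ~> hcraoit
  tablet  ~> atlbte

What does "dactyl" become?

adtcly

The pattern: swap each adjacent pair of characters (1↔2, 3↔4, ...).
Applying that to "dactyl" gives "adtcly".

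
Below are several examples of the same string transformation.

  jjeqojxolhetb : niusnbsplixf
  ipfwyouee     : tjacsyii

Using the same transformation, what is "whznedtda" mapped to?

ldrihxhe

Looking at the pairs, the operation is to delete the first character, then shift every letter 4 places forward in the alphabet (wrapping around).
Working it through for "whznedtda": intermediate "hznedtda", final "ldrihxhe".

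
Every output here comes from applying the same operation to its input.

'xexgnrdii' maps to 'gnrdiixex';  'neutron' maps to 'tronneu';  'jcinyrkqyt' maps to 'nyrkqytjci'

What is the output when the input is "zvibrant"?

The rule is to move the first 3 characters to the end (rotate left by 3).
"zvibrant" → "brantzvi".

brantzvi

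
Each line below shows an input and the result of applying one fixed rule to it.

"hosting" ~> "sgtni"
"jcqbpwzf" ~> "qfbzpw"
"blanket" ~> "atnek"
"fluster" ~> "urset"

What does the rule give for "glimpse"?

iemsp

Looking at the pairs, the operation is to delete the first 2 characters, then take characters alternately from the front and the back (1st, last, 2nd, 2nd-last, ...).
For "glimpse" the result is "iemsp".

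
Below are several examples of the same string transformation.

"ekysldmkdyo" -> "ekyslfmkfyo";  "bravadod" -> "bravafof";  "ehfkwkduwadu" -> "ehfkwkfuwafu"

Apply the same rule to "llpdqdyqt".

llpfqfyqt

Each output is the input with this applied: replace every "d" with "f".
On "llpdqdyqt" that produces "llpfqfyqt".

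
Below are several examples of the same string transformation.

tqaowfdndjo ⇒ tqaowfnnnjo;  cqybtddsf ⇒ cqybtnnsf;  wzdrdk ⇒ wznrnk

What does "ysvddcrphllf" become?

Each output is the input with this applied: replace every "d" with "n".
On "ysvddcrphllf" that produces "ysvnncrphllf".

ysvnncrphllf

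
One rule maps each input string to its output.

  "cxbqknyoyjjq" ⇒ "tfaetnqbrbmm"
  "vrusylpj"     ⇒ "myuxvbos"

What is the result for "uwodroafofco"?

Rule — shift every letter 3 places forward in the alphabet (wrapping around), then move the last character to the front.
For "uwodroafofco", step one produces "xzrgurdirifr"; step two turns that into "rxzrgurdirif".

rxzrgurdirif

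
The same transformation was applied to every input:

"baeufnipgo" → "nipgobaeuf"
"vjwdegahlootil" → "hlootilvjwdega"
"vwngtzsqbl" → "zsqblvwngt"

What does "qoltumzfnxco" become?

zfnxcoqoltum

Each output is the input with this applied: swap the front and back halves of the string.
For "qoltumzfnxco" the result is "zfnxcoqoltum".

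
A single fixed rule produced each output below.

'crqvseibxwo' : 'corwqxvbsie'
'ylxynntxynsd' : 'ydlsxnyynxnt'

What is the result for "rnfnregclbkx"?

rxnkfbnlrceg

The transformation: take characters alternately from the front and the back (1st, last, 2nd, 2nd-last, ...).
Doing the same to "rnfnregclbkx": "rxnkfbnlrceg".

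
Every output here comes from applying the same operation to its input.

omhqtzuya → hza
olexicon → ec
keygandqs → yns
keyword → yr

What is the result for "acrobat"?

ra

In each case the input is transformed by: keep one character in every 3, starting at position 3 (positions 3rd, 6th, 9th, ...).
So "acrobat" becomes "ra".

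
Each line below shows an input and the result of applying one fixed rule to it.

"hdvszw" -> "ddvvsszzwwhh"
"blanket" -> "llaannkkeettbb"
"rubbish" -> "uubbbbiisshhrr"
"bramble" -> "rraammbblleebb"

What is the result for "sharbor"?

hhaarrbboorrss

The transformation: move the first character to the end, then double every character.
Starting from "sharbor": after the first operation, "harbors"; after the second, "hhaarrbboorrss".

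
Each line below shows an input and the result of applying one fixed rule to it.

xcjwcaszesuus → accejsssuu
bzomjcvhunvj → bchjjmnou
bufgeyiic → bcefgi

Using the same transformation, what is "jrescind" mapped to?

cdeij

The rule is to sort the characters into alphabetical order, then delete the last 3 characters.
Working it through for "jrescind": intermediate "cdeijnrs", final "cdeij".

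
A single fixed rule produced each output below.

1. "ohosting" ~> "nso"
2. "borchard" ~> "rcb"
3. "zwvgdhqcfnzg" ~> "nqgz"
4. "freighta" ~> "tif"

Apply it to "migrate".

The rule is to keep one character in every 3, starting at position 1 (positions 1st, 4th, 7th, ...), then reverse the string.
Working it through for "migrate": intermediate "mre", final "erm".

erm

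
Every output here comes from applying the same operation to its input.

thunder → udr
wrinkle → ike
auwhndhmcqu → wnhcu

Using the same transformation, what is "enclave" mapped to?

cae

What's happening: delete the first character, then keep every other character starting from the second (positions 2nd, 4th, 6th, ...).
"enclave" → "nclave" → "cae".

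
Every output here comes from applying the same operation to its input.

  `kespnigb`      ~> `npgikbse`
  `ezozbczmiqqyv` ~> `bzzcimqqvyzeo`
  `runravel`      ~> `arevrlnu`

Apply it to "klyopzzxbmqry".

pozzbxqmyrlky

The pattern: move the first 3 characters to the end (rotate left by 3), then swap each adjacent pair of characters (1↔2, 3↔4, ...).
On "klyopzzxbmqry": the first step gives "opzzxbmqrykly", and the second then gives "pozzbxqmyrlky".
(Check on "kespnigb": → "pnigbkes" → "npgikbse" ✓)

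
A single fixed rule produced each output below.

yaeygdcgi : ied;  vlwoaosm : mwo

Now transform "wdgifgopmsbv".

vggm

In each case the input is transformed by: move the last character to the front, then keep one character in every 3, starting at position 1 (positions 1st, 4th, 7th, ...).
Applying both steps to "wdgifgopmsbv": "vwdgifgopmsb", then "vggm".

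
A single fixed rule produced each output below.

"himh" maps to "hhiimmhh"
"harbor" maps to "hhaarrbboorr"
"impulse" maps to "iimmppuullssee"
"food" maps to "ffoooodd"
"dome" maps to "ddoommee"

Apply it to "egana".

eeggaannaa

Looking at the pairs, the operation is to double every character.
So "egana" becomes "eeggaannaa".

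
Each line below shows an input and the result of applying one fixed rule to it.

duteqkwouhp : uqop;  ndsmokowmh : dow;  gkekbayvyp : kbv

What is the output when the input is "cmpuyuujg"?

The rule is to keep one character in every 3, starting at position 2 (positions 2nd, 5th, 8th, ...).
Doing the same to "cmpuyuujg": "myj".

myj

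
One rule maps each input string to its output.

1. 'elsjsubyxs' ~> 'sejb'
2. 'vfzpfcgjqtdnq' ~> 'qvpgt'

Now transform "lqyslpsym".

sls

Rule — keep one character in every 3, starting at position 1 (positions 1st, 4th, 7th, ...), then move the last character to the front.
Starting from "lqyslpsym": after the first operation, "lss"; after the second, "sls".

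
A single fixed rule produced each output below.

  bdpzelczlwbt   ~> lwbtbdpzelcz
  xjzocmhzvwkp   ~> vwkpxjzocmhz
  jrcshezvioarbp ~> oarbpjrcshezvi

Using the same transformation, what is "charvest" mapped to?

stcharve

Rule — move the first 2 characters to the end (rotate left by 2), then swap the front and back halves of the string.
Applying both steps to "charvest": "arvestch", then "stcharve".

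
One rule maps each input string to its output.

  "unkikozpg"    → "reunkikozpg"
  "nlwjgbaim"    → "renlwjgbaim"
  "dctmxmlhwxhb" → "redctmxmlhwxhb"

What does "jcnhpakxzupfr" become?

rejcnhpakxzupfr

Rule — prepend "re".
So "jcnhpakxzupfr" becomes "rejcnhpakxzupfr".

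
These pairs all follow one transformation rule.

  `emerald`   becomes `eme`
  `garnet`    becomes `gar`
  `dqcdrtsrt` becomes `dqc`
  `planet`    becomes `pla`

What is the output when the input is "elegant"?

ele

The rule is to keep only the first 3 characters.
For "elegant" the result is "ele".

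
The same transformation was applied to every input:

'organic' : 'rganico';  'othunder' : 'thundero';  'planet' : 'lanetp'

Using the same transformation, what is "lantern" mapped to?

The pattern: move the first character to the end.
For "lantern" the result is "anternl".

anternl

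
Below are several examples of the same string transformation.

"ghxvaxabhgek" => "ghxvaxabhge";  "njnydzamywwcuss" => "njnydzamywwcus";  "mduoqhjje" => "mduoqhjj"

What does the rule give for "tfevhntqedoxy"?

tfevhntqedox

Each output is the input with this applied: delete the last character.
"tfevhntqedoxy" → "tfevhntqedox".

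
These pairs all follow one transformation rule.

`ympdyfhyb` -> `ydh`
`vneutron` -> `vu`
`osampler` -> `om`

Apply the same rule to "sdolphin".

In each case the input is transformed by: move the last 2 characters to the front (rotate right by 2), then keep one character in every 3, starting at position 3 (positions 3rd, 6th, 9th, ...).
Doing the same to "sdolphin": "sl".

sl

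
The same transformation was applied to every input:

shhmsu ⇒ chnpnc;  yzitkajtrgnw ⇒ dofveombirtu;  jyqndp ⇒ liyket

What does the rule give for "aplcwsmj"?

Rule — shift every letter 5 places backward in the alphabet (wrapping around), then move the first 2 characters to the end (rotate left by 2).
For "aplcwsmj", step one produces "vkgxrnhe"; step two turns that into "gxrnhevk".

gxrnhevk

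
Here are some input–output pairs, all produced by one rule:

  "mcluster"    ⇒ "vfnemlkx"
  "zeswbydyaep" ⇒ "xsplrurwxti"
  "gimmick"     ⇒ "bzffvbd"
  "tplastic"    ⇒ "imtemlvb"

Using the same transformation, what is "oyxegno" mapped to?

rhxqgzh

The transformation: shift every letter 7 places backward in the alphabet (wrapping around), then swap each adjacent pair of characters (1↔2, 3↔4, ...).
Starting from "oyxegno": after the first operation, "hrqxzgh"; after the second, "rhxqgzh".
(Check on "tplastic": → "mietlmbv" → "imtemlvb" ✓)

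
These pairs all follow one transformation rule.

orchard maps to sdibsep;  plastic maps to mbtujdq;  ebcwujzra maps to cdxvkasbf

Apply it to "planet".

mbofuq

Rule — shift every letter 1 place forward in the alphabet (wrapping around), then move the first character to the end.
Doing the same to "planet": "mbofuq".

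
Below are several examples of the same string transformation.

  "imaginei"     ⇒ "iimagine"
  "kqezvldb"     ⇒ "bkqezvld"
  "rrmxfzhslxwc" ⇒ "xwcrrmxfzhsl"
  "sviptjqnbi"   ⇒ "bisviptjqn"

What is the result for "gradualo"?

ogradual

Rule — swap the front and back halves of the string, then move the first 3 characters to the end (rotate left by 3).
On "gradualo" that produces "ogradual".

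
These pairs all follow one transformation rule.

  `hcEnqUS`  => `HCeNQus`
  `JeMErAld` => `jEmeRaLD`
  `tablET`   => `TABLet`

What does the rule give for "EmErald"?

eMeRALD

The transformation: flip the case of every letter.
Doing the same to "EmErald": "eMeRALD".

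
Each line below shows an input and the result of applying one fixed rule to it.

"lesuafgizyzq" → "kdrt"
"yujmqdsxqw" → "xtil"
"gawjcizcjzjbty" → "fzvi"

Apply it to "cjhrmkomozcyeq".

The pattern: shift every letter 1 place backward in the alphabet (wrapping around), then keep only the first 4 characters.
On "cjhrmkomozcyeq": the first step gives "bigqljnlnybxdp", and the second then gives "bigq".

bigq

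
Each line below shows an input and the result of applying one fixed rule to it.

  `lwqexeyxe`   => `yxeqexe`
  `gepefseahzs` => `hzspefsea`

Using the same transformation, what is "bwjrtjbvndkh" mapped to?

Each output is the input with this applied: delete the first 2 characters, then move the last 3 characters to the front (rotate right by 3).
Applying both steps to "bwjrtjbvndkh": "jrtjbvndkh", then "dkhjrtjbvn".

dkhjrtjbvn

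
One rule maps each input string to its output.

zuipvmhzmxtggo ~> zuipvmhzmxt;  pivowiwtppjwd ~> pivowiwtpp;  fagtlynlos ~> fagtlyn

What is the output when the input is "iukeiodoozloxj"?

iukeiodoozl

Rule — delete the last 3 characters.
Applying that to "iukeiodoozloxj" gives "iukeiodoozl".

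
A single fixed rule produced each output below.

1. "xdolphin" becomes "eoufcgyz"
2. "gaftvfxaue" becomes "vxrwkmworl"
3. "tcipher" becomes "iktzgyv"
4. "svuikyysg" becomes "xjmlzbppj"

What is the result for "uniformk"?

In each case the input is transformed by: shift every letter 9 places backward in the alphabet (wrapping around), then move the last character to the front.
"uniformk" → "lezwfidb" → "blezwfid".

blezwfid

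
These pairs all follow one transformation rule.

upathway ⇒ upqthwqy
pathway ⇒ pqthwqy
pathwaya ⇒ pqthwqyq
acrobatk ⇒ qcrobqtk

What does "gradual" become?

In each case the input is transformed by: replace every "a" with "q".
For "gradual" the result is "grqduql".

grqduql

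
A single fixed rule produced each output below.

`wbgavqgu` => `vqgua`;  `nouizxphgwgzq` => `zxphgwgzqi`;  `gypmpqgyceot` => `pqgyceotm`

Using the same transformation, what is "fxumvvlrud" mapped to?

The rule is to delete the first 3 characters, then move the first character to the end.
For "fxumvvlrud", step one produces "mvvlrud"; step two turns that into "vvlrudm".

vvlrudm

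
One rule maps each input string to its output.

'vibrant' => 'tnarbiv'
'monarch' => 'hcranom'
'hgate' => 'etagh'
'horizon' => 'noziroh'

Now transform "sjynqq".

The rule is to reverse the string.
"sjynqq" → "qqnyjs".

qqnyjs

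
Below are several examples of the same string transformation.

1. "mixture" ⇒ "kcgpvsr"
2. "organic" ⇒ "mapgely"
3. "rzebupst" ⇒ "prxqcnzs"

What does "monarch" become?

kfmalpy

What's happening: take characters alternately from the front and the back (1st, last, 2nd, 2nd-last, ...), then shift every letter 2 places backward in the alphabet (wrapping around).
Starting from "monarch": after the first operation, "mhocnra"; after the second, "kfmalpy".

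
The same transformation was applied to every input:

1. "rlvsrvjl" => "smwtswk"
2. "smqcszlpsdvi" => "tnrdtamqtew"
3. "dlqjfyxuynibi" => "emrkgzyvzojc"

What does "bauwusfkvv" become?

cbvxvtglw

Each output is the input with this applied: shift every letter 1 place forward in the alphabet (wrapping around), then delete the last character.
Starting from "bauwusfkvv": after the first operation, "cbvxvtglww"; after the second, "cbvxvtglw".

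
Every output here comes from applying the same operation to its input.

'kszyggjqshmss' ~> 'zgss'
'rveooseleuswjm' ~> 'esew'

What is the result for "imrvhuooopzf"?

What's happening: keep one character in every 3, starting at position 3 (positions 3rd, 6th, 9th, ...).
"imrvhuooopzf" → "ruof".

ruof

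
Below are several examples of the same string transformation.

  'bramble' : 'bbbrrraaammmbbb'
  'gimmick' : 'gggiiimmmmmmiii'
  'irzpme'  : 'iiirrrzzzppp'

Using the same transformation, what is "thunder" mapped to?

Rule — delete the last 2 characters, then repeat every character 3 times.
"thunder" → "thund" → "ttthhhuuunnnddd".

ttthhhuuunnnddd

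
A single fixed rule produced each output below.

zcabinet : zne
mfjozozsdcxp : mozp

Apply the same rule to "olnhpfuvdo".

In each case the input is transformed by: swap each adjacent pair of characters (1↔2, 3↔4, ...), then keep one character in every 3, starting at position 2 (positions 2nd, 5th, 8th, ...).
On "olnhpfuvdo": the first step gives "lohnfpvuod", and the second then gives "ofu".

ofu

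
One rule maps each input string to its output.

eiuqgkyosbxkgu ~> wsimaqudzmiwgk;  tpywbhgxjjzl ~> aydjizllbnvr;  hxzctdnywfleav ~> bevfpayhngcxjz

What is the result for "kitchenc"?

vejgpemk

What's happening: move the first 2 characters to the end (rotate left by 2), then shift every letter 2 places forward in the alphabet (wrapping around).
So "kitchenc" becomes "vejgpemk".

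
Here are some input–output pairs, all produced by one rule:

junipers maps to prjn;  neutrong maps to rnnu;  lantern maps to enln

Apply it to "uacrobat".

Each output is the input with this applied: keep every other character starting from the first (positions 1st, 3rd, 5th, ...), then swap the front and back halves of the string.
Working it through for "uacrobat": intermediate "ucoa", final "oauc".

oauc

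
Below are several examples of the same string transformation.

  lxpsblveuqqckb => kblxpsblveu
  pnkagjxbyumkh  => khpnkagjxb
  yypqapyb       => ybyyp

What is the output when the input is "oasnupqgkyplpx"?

pxoasnupqgk

Looking at the pairs, the operation is to move the last 2 characters to the front (rotate right by 2), then delete the last 3 characters.
"oasnupqgkyplpx" → "pxoasnupqgkypl" → "pxoasnupqgk".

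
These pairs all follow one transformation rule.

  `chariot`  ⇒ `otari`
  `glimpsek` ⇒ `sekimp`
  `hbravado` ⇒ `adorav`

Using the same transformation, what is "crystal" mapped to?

The pattern: delete the first 2 characters, then move the first 3 characters to the end (rotate left by 3).
On "crystal": the first step gives "ystal", and the second then gives "alyst".

alyst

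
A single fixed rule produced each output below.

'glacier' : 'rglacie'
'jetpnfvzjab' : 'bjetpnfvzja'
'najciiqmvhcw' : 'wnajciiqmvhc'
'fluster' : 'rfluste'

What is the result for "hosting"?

Rule — move the last character to the front.
"hosting" → "ghostin".

ghostin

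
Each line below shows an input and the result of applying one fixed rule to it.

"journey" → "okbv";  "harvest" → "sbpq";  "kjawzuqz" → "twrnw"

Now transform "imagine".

The rule is to shift every letter 3 places backward in the alphabet (wrapping around), then delete the first 3 characters.
For "imagine", step one produces "fjxdfkb"; step two turns that into "dfkb".

dfkb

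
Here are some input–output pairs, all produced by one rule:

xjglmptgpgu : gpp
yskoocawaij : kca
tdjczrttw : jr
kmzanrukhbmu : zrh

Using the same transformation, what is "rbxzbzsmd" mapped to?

The transformation: delete the last 2 characters, then keep one character in every 3, starting at position 3 (positions 3rd, 6th, 9th, ...).
On "rbxzbzsmd": the first step gives "rbxzbzs", and the second then gives "xz".

xz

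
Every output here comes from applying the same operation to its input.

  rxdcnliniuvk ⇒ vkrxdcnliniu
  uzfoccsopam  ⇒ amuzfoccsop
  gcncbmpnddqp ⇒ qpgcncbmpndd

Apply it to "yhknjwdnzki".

kiyhknjwdnz

Each output is the input with this applied: move the last 2 characters to the front (rotate right by 2).
Applying that to "yhknjwdnzki" gives "kiyhknjwdnz".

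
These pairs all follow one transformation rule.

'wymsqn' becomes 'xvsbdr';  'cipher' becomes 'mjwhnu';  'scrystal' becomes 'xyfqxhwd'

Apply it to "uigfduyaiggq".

dfnllvznlkiz

In each case the input is transformed by: swap the front and back halves of the string, then shift every letter 5 places forward in the alphabet (wrapping around).
"uigfduyaiggq" → "yaiggquigfdu" → "dfnllvznlkiz".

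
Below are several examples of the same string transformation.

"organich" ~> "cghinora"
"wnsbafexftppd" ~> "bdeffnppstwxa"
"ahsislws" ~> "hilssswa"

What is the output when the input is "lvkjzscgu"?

What's happening: sort the characters into alphabetical order, then move the first character to the end.
"lvkjzscgu" → "cgjklsuvz" → "gjklsuvzc".

gjklsuvzc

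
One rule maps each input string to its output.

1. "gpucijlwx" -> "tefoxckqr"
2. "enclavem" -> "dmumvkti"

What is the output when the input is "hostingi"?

voqpwabq

Rule — shift every letter 8 places forward in the alphabet (wrapping around), then move the last 3 characters to the front (rotate right by 3).
On "hostingi": the first step gives "pwabqvoq", and the second then gives "voqpwabq".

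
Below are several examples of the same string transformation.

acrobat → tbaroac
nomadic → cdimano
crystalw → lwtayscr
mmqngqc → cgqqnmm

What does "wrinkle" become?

eklinwr

Looking at the pairs, the operation is to swap each adjacent pair of characters (1↔2, 3↔4, ...), then reverse the string.
Starting from "wrinkle": after the first operation, "rwnilke"; after the second, "eklinwr".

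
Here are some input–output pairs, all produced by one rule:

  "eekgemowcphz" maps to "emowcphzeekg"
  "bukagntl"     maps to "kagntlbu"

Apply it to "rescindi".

In each case the input is transformed by: move the last 2 characters to the front (rotate right by 2), then swap the front and back halves of the string.
"rescindi" → "direscin" → "scindire".
(Check on "eekgemowcphz": → "hzeekgemowcp" → "emowcphzeekg" ✓)

scindire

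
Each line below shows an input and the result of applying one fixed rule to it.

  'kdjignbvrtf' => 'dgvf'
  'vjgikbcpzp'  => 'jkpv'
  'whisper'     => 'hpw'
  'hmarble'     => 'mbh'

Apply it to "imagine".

mii

Rule — move the first character to the end, then keep one character in every 3, starting at position 1 (positions 1st, 4th, 7th, ...).
On "imagine": the first step gives "maginei", and the second then gives "mii".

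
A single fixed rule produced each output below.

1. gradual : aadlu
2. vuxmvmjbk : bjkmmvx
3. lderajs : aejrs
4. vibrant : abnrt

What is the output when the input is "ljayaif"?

Looking at the pairs, the operation is to delete the first 2 characters, then sort the characters into alphabetical order.
For "ljayaif" the result is "aafiy".

aafiy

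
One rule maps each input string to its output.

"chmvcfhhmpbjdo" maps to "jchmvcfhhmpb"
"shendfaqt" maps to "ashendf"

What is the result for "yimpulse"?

The pattern: delete the last 2 characters, then move the last character to the front.
For "yimpulse", step one produces "yimpul"; step two turns that into "lyimpu".

lyimpu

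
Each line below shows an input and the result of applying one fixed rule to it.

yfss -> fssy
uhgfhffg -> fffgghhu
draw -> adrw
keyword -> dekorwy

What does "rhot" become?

hort

Looking at the pairs, the operation is to sort the characters into alphabetical order.
So "rhot" becomes "hort".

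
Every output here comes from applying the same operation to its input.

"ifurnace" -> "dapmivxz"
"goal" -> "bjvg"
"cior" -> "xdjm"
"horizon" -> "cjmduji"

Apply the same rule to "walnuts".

Rule — shift every letter 5 places backward in the alphabet (wrapping around).
On "walnuts" that produces "rvgipon".

rvgipon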